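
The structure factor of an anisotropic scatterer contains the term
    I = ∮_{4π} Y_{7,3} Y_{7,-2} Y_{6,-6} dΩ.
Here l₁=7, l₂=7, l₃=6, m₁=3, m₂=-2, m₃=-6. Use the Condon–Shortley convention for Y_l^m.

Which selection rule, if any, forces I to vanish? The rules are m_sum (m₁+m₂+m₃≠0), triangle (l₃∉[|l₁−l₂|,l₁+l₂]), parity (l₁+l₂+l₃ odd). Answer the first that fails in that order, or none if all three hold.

Σmᵢ = -5  ✗
l₃∈[|l₁−l₂|,l₁+l₂]=[0,14], have l₃=6
Σlᵢ = 20 ⇒ even

m_sum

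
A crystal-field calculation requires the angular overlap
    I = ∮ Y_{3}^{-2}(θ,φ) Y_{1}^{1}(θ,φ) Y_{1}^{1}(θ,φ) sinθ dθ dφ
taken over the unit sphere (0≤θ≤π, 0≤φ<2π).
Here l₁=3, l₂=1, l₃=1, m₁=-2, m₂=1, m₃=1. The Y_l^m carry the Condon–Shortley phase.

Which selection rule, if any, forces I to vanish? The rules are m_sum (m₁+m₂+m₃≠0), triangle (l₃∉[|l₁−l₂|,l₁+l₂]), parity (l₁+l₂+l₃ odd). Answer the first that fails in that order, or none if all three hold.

m₁+m₂+m₃ = -2 + 1 + 1 = 0  ✓
triangle: |3−1|=2 ≤ l₃=1 ≤ 3+1=4  ✗
parity: l₁+l₂+l₃ = 5 is odd

triangle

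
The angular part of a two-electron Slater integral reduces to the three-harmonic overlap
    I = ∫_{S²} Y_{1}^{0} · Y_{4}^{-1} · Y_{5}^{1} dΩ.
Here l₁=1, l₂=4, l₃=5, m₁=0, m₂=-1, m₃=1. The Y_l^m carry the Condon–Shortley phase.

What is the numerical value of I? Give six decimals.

-0.240571

m-sum 0 ✓  L=10 even ✓  3≤5≤5 ✓
Π(2lᵢ+1) = 3×9×11 = 297
triangle coeff Δ(1,4,5) = 1/495
Σ_t [0,0]: t=0:+1/576 = 1/576
(3j)²=5/99 [(1 4 5; 0 0 0)], sign=-1
Σ_t [0,0]: t=0:+1/720 = 1/720
(3j)²=8/165 [(1 4 5; 0 -1 1)], sign=+1
⇒ 4πI² = 8/11
I = (-1)√(8/11/(4π)) = -0.24057125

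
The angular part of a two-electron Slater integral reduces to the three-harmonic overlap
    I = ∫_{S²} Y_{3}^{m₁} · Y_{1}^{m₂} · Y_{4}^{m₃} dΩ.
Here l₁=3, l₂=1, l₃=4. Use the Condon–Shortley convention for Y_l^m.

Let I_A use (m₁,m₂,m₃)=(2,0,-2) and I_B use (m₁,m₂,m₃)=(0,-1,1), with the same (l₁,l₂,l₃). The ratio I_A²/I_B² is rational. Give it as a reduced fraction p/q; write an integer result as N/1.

l's match ⇒ only the (l;m) 3-j factors differ between A and B.
A: triangle coeff Δ(3,1,4) = 1/252; Σ_t [0,0]: t=0:+1/120 = 1/120; (3j)²=1/21 [(3 1 4; 2 0 -2)], sign=+1
B: triangle coeff Δ(3,1,4) = 1/252; Σ_t [0,0]: t=0:+1/72 = 1/72; (3j)²=5/126 [(3 1 4; 0 -1 1)], sign=-1
I_A²/I_B² = (1/21)/(5/126) = 6/5

6/5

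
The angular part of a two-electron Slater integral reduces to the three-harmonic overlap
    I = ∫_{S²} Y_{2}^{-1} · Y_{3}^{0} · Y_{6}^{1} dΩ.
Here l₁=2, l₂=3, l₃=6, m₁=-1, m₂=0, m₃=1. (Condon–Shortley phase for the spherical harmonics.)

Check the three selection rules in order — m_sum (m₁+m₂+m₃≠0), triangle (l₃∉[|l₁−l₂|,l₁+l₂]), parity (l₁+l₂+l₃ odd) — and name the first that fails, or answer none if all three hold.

azimuthal sum: -1 + 0 + 1 = 0  ✓
1 ≤ 6 ≤ 5 (triangle on l)  ✗
L = 2 + 3 + 6 = 11 (odd)

triangle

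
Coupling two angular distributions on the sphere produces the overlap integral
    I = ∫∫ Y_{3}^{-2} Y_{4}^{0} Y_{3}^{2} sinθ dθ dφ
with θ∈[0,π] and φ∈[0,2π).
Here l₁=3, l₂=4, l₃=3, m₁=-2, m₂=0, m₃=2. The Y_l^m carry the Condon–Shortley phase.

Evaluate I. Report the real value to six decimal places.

m-sum 0 ✓  L=10 even ✓  1≤3≤7 ✓
Π(2lᵢ+1) = 7×9×7 = 441
triangle coeff Δ(3,4,3) = 1/34650
Σ_t [1,3]: t=1:−1/72 t=2:+1/16 t=3:−1/72 = 5/144
(3j)²=2/77 [(3 4 3; 0 0 0)], sign=-1
Σ_t [3,4]: t=3:−1/72 t=4:+1/576 = -7/576
(3j)²=7/198 [(3 4 3; -2 0 2)], sign=+1
⇒ 4πI² = 49/121
I = (-1)√(49/121/(4π)) = -0.17951487

-0.179515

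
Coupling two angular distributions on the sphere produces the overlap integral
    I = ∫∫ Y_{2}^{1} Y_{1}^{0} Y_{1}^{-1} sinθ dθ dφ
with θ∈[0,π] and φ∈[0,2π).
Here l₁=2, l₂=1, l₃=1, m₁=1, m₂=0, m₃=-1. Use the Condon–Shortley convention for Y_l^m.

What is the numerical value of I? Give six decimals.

-0.218510

m-sum 0 ✓  L=4 even ✓  1≤1≤3 ✓
Π(2lᵢ+1) = 5×3×3 = 45
triangle coeff Δ(2,1,1) = 1/30
Σ_t [1,1]: t=1:−1/1 = -1/1
(3j)²=2/15 [(2 1 1; 0 0 0)], sign=+1
Σ_t [1,1]: t=1:−1/2 = -1/2
(3j)²=1/10 [(2 1 1; 1 0 -1)], sign=-1
⇒ 4πI² = 3/5
I = (-1)√(3/5/(4π)) = -0.21850969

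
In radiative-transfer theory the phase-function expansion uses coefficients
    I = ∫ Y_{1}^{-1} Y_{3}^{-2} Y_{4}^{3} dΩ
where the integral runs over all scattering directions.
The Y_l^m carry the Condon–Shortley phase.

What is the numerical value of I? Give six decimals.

m-sum 0 ✓  L=8 even ✓  2≤4≤4 ✓
Π(2lᵢ+1) = 3×7×9 = 189
triangle coeff Δ(1,3,4) = 1/252
Σ_t [0,0]: t=0:+1/36 = 1/36
(3j)²=4/63 [(1 3 4; 0 0 0)], sign=+1
Σ_t [0,0]: t=0:+1/240 = 1/240
(3j)²=1/12 [(1 3 4; -1 -2 3)], sign=-1
⇒ 4πI² = 1/1
I = (-1)√(1/1/(4π)) = -0.28209479

-0.282095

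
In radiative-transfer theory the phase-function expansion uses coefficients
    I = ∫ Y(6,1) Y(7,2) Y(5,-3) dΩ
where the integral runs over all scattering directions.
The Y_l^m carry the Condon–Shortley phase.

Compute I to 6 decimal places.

-0.099396

Rules hold: Σm=0, L=18 even, 1≤5≤13.
N = 13·15·11 = 2145
Δ = 8!·4!·6!/19! = 1/174594420
Racah Σ t=2..6: t=2:+1/4147200 t=3:−1/207360 t=4:+1/82944 t=5:−1/207360 t=6:+1/4147200 = 1/345600
⇒ 3j(6 7 5; 0 0 0)² = 420/46189, sgn -1
Racah Σ t=3..5: t=3:−1/2073600 t=4:+1/414720 t=5:−1/829440 = 1/1382400
⇒ 3j(6 7 5; 1 2 -3)² = 294/46189, sgn +1
4πI² = N·(3j₀)²·(3jₘ)² = 1852200/14919047
I = -1·√(0.12415/4π) = -0.09939590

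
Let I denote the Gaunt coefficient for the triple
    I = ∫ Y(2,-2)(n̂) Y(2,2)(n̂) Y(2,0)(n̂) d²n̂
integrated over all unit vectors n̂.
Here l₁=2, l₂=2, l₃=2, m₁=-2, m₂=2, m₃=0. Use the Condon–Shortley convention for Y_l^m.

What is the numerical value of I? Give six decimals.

-0.180224

m-sum 0 ✓  L=6 even ✓  0≤2≤4 ✓
Π(2lᵢ+1) = 5×5×5 = 125
triangle coeff Δ(2,2,2) = 1/630
Σ_t [0,2]: t=0:+1/8 t=1:−1/1 t=2:+1/8 = -3/4
(3j)²=2/35 [(2 2 2; 0 0 0)], sign=-1
Σ_t [2,2]: t=2:+1/8 = 1/8
(3j)²=2/35 [(2 2 2; -2 2 0)], sign=+1
⇒ 4πI² = 20/49
I = (-1)√(20/49/(4π)) = -0.18022375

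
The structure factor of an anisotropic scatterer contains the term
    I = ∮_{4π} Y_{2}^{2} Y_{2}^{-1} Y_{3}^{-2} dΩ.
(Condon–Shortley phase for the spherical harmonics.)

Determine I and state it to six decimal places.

2 − 1 − 2 = -1 ≠ 0: azimuthal integral kills it; I = 0

0.000000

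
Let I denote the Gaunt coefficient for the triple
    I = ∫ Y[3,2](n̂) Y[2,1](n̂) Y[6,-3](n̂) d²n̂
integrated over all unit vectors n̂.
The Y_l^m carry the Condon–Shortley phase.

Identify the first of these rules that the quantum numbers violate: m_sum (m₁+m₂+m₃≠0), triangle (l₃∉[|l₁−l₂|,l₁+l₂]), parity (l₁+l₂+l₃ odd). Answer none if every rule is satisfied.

azimuthal sum: 2 + 1 − 3 = 0  ✓
1 ≤ 6 ≤ 5 (triangle on l)  ✗
L = 3 + 2 + 6 = 11 (odd)

triangle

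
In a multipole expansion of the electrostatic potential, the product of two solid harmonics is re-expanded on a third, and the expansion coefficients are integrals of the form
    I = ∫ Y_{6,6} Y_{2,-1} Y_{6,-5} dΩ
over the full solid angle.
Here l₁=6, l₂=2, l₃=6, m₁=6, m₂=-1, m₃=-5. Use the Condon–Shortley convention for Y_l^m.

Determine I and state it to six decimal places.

0.178412

m-sum 0 ✓  L=14 even ✓  4≤6≤8 ✓
Π(2lᵢ+1) = 13×5×13 = 845
triangle coeff Δ(6,2,6) = 1/90090
Σ_t [0,2]: t=0:+1/69120 t=1:−1/14400 t=2:+1/69120 = -7/172800
(3j)²=14/715 [(6 2 6; 0 0 0)], sign=-1
Σ_t [0,0]: t=0:+1/7257600 = 1/7257600
(3j)²=11/455 [(6 2 6; 6 -1 -5)], sign=-1
⇒ 4πI² = 2/5
I = (+1)√(2/5/(4π)) = 0.17841241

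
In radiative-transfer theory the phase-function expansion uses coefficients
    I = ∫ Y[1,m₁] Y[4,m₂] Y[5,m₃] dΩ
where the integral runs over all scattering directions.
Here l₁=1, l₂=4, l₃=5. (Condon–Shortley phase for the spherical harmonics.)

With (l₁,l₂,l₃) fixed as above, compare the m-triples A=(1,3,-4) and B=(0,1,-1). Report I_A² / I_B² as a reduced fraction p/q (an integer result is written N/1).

Shared (l₁,l₂,l₃)=(1,4,5): N and (l;000)² cancel in I_A²/I_B².
A: Δ = 0!·2!·8!/11! = 1/495; Racah Σ t=0..0: t=0:+1/10080 = 1/10080; ⇒ 3j(1 4 5; 1 3 -4)² = 4/55, sgn -1
B: Δ = 0!·2!·8!/11! = 1/495; Racah Σ t=0..0: t=0:+1/720 = 1/720; ⇒ 3j(1 4 5; 0 1 -1)² = 8/165, sgn +1
I_A²/I_B² = (4/55)/(8/165) = 3/2

3/2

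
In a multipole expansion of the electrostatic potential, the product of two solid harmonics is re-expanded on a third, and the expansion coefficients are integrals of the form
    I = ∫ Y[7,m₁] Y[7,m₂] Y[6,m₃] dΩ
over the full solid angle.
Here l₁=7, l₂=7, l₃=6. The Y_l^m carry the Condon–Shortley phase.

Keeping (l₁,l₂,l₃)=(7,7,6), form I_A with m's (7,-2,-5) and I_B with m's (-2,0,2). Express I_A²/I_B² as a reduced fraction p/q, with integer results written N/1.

Same 7,7,6: normalisation and zero-m 3j drop out of the ratio.
A: Δ: 8! 6! 6! / 21! → 1/2444321880; sum: t=0:+1/3483648000 = 1/3483648000; 3j²(7 7 6; 7 -2 -5) = Δ·Π!·Σ² = 33/6460  (sign -1)
B: Δ: 8! 6! 6! / 21! → 1/2444321880; sum: t=3:−1/24883200 t=4:+1/2488320 t=5:−1/1658880 t=6:+1/6220800 t=7:−1/174182400 = -1/11612160; 3j²(7 7 6; -2 0 2) = Δ·Π!·Σ² = 150/46189  (sign -1)
I_A²/I_B² = (33/6460)/(150/46189) = 1573/1000

1573/1000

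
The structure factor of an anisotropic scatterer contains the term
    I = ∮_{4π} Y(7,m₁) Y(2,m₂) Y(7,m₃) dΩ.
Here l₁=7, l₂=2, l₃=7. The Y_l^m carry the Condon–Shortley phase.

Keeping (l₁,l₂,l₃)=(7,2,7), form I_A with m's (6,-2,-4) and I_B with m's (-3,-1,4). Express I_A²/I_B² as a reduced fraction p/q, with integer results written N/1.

234/539

l's match ⇒ only the (l;m) 3-j factors differ between A and B.
A: triangle coeff Δ(7,2,7) = 1/185640; Σ_t [0,0]: t=0:+1/159667200 = 1/159667200; (3j)²=9/1190 [(7 2 7; 6 -2 -4)], sign=-1
B: triangle coeff Δ(7,2,7) = 1/185640; Σ_t [0,1]: t=0:+1/14515200 t=1:−1/4354560 = -1/6220800; (3j)²=77/4420 [(7 2 7; -3 -1 4)], sign=+1
I_A²/I_B² = (9/1190)/(77/4420) = 234/539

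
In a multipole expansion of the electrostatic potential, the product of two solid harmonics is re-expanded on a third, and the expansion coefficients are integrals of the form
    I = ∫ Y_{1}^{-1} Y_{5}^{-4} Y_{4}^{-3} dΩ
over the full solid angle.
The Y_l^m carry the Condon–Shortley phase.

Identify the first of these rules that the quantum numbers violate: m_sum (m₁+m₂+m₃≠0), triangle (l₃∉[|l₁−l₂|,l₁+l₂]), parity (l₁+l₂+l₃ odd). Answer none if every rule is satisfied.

m_sum

Σmᵢ = -8  ✗
l₃∈[|l₁−l₂|,l₁+l₂]=[4,6], have l₃=4
Σlᵢ = 10 ⇒ even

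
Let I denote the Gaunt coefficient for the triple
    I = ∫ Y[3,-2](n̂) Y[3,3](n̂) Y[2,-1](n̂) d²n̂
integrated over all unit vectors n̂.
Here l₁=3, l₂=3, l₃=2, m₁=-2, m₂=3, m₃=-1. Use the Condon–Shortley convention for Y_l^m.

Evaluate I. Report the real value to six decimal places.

Rules hold: Σm=0, L=8 even, 0≤2≤6.
N = 7·7·5 = 245
Δ = 4!·2!·2!/9! = 1/3780
Racah Σ t=1..3: t=1:−1/24 t=2:+1/4 t=3:−1/24 = 1/6
⇒ 3j(3 3 2; 0 0 0)² = 4/105, sgn +1
Racah Σ t=4..4: t=4:+1/48 = 1/48
⇒ 3j(3 3 2; -2 3 -1)² = 5/84, sgn -1
4πI² = N·(3j₀)²·(3jₘ)² = 5/9
I = -1·√(0.555556/4π) = -0.21026104

-0.210261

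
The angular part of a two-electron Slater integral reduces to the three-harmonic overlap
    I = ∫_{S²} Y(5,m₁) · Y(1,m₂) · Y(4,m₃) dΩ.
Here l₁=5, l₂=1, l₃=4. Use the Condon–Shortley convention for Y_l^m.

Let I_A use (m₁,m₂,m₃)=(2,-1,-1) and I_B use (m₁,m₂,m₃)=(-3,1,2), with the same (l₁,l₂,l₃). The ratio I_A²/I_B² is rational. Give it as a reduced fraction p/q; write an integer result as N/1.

3/4

l's match ⇒ only the (l;m) 3-j factors differ between A and B.
A: triangle coeff Δ(5,1,4) = 1/495; Σ_t [0,0]: t=0:+1/1440 = 1/1440; (3j)²=7/165 [(5 1 4; 2 -1 -1)], sign=-1
B: triangle coeff Δ(5,1,4) = 1/495; Σ_t [2,2]: t=2:+1/2880 = 1/2880; (3j)²=28/495 [(5 1 4; -3 1 2)], sign=+1
I_A²/I_B² = (7/165)/(28/495) = 3/4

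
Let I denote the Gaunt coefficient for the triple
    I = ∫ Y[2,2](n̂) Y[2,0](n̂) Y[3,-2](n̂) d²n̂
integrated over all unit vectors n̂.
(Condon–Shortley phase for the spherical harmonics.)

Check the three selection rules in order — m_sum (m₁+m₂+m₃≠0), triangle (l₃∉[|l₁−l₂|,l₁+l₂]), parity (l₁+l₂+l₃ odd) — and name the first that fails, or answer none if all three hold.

Σmᵢ = 0  ✓
l₃∈[|l₁−l₂|,l₁+l₂]=[0,4], have l₃=3  ✓
Σlᵢ = 7 ⇒ odd  ✗

parity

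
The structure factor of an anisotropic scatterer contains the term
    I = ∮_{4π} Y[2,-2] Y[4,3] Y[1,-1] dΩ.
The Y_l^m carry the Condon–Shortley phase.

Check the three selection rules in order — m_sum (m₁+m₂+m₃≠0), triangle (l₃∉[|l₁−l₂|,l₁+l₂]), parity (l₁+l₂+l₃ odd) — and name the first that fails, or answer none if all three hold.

azimuthal sum: -2 + 3 − 1 = 0  ✓
2 ≤ 1 ≤ 6 (triangle on l)  ✗
L = 2 + 4 + 1 = 7 (odd)

triangle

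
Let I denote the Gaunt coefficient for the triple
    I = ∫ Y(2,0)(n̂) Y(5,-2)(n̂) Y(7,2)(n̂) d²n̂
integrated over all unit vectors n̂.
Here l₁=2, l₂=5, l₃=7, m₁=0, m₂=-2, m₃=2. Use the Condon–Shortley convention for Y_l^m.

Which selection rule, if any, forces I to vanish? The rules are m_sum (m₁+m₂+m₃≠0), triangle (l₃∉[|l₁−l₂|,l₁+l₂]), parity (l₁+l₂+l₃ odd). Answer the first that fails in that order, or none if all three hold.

none

m₁+m₂+m₃ = 0 − 2 + 2 = 0  ✓
triangle: |2−5|=3 ≤ l₃=7 ≤ 2+5=7  ✓
parity: l₁+l₂+l₃ = 14 is even  ✓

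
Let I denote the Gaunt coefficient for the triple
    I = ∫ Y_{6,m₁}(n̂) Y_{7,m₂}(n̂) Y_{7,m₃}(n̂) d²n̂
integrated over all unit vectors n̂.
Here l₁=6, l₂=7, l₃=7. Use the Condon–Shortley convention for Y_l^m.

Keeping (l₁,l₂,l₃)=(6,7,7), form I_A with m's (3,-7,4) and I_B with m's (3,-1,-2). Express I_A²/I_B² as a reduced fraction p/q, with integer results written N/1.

Same 6,7,7: normalisation and zero-m 3j drop out of the ratio.
A: Δ: 6! 6! 8! / 21! → 1/2444321880; sum: t=0:+1/1045094400 = 1/1045094400; 3j²(6 7 7; 3 -7 4) = Δ·Π!·Σ² = 11/646  (sign -1)
B: Δ: 6! 6! 8! / 21! → 1/2444321880; sum: t=0:+1/37324800 t=1:−1/4147200 t=2:+1/3317760 t=3:−1/18662400 = 1/29859840; 3j²(6 7 7; 3 -1 -2) = Δ·Π!·Σ² = 175/138567  (sign -1)
I_A²/I_B² = (11/646)/(175/138567) = 4719/350

4719/350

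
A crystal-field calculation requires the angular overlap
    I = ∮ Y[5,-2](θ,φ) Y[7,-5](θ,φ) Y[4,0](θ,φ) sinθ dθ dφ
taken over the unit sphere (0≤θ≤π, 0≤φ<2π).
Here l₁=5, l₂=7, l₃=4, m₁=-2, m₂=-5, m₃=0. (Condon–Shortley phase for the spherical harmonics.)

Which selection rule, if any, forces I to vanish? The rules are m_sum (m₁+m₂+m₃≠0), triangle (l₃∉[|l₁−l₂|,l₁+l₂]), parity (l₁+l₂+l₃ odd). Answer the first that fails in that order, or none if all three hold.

m_sum

Σmᵢ = -7  ✗
l₃∈[|l₁−l₂|,l₁+l₂]=[2,12], have l₃=4
Σlᵢ = 16 ⇒ even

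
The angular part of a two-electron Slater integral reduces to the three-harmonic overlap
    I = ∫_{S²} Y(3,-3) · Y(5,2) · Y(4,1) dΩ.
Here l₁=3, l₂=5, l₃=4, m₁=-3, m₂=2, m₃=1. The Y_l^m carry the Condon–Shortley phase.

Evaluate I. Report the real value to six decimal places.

-0.179179

m-sum 0 ✓  L=12 even ✓  2≤4≤8 ✓
Π(2lᵢ+1) = 7×11×9 = 693
triangle coeff Δ(3,5,4) = 1/180180
Σ_t [1,3]: t=1:−1/576 t=2:+1/144 t=3:−1/576 = 1/288
(3j)²=20/1001 [(3 5 4; 0 0 0)], sign=+1
Σ_t [4,4]: t=4:+1/1728 = 1/1728
(3j)²=25/858 [(3 5 4; -3 2 1)], sign=-1
⇒ 4πI² = 750/1859
I = (-1)√(750/1859/(4π)) = -0.17917854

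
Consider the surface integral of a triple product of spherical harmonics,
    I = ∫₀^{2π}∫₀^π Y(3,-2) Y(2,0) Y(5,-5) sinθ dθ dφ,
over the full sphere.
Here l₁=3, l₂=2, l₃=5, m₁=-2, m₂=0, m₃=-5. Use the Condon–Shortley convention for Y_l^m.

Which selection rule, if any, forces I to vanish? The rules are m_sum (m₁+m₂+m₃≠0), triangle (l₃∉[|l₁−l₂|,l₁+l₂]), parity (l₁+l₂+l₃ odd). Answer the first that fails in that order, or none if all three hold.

m_sum

m₁+m₂+m₃ = -2 + 0 − 5 = -7  ✗
triangle: |3−2|=1 ≤ l₃=5 ≤ 3+2=5
parity: l₁+l₂+l₃ = 10 is even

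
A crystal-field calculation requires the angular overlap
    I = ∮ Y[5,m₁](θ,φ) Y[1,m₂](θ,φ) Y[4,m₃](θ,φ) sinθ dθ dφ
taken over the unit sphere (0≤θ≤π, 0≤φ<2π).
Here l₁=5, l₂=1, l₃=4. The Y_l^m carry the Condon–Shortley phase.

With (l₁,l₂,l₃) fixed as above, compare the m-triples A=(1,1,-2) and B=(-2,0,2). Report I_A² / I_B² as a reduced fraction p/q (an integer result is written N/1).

2/7

l's match ⇒ only the (l;m) 3-j factors differ between A and B.
A: triangle coeff Δ(5,1,4) = 1/495; Σ_t [2,2]: t=2:+1/2880 = 1/2880; (3j)²=2/165 [(5 1 4; 1 1 -2)], sign=+1
B: triangle coeff Δ(5,1,4) = 1/495; Σ_t [1,1]: t=1:−1/1440 = -1/1440; (3j)²=7/165 [(5 1 4; -2 0 2)], sign=-1
I_A²/I_B² = (2/165)/(7/165) = 2/7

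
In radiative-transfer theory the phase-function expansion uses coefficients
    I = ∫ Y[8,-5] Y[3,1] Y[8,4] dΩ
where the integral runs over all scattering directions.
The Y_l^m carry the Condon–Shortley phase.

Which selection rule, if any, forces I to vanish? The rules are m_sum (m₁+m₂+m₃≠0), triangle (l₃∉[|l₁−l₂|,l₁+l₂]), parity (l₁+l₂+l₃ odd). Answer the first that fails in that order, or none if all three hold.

parity

Σmᵢ = 0  ✓
l₃∈[|l₁−l₂|,l₁+l₂]=[5,11], have l₃=8  ✓
Σlᵢ = 19 ⇒ odd  ✗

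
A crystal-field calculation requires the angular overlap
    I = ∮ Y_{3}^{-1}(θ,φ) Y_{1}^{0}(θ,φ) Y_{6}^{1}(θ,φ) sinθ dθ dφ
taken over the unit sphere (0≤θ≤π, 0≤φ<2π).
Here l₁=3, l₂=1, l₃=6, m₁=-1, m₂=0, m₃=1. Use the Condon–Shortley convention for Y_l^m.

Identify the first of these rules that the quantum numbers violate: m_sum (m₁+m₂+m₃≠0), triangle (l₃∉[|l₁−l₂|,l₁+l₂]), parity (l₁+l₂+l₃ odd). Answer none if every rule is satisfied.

triangle

Σmᵢ = 0  ✓
l₃∈[|l₁−l₂|,l₁+l₂]=[2,4], have l₃=6  ✗
Σlᵢ = 10 ⇒ even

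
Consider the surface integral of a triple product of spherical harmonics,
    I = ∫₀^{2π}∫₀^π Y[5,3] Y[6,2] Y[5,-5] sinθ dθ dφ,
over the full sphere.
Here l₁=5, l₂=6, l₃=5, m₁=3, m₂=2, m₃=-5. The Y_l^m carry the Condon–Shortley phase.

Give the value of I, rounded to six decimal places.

Rules hold: Σm=0, L=16 even, 1≤5≤11.
N = 11·13·11 = 1573
Δ = 6!·4!·6!/17! = 1/28588560
Racah Σ t=1..5: t=1:−1/345600 t=2:+1/13824 t=3:−1/5184 t=4:+1/13824 t=5:−1/345600 = -7/129600
⇒ 3j(5 6 5; 0 0 0)² = 80/7293, sgn +1
Racah Σ t=2..2: t=2:+1/829440 = 1/829440
⇒ 3j(5 6 5; 3 2 -5)² = 35/2431, sgn +1
4πI² = N·(3j₀)²·(3jₘ)² = 2800/11271
I = +1·√(0.248425/4π) = 0.14060244

0.140602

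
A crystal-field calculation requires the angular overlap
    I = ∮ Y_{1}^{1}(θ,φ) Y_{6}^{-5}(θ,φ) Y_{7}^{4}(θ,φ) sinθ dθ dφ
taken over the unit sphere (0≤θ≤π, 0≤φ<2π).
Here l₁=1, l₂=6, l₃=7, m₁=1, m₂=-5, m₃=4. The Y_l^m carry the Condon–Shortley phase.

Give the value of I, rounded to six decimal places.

0.060604

Rules hold: Σm=0, L=14 even, 5≤7≤7.
N = 3·13·15 = 585
Δ = 0!·2!·12!/15! = 1/1365
Racah Σ t=0..0: t=0:+1/518400 = 1/518400
⇒ 3j(1 6 7; 0 0 0)² = 7/195, sgn -1
Racah Σ t=0..0: t=0:+1/79833600 = 1/79833600
⇒ 3j(1 6 7; 1 -5 4)² = 1/455, sgn -1
4πI² = N·(3j₀)²·(3jₘ)² = 3/65
I = +1·√(0.0461538/4π) = 0.06060368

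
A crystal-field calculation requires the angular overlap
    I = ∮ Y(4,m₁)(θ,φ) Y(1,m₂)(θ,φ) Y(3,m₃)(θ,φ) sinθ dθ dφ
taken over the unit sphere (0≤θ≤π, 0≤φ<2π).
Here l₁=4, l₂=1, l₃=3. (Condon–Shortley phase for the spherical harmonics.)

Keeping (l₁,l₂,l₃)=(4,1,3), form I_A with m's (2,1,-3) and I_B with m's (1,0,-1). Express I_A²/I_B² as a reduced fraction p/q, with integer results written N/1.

1/15

Shared (l₁,l₂,l₃)=(4,1,3): N and (l;000)² cancel in I_A²/I_B².
A: Δ = 2!·6!·0!/9! = 1/252; Racah Σ t=2..2: t=2:+1/1440 = 1/1440; ⇒ 3j(4 1 3; 2 1 -3)² = 1/252, sgn +1
B: Δ = 2!·6!·0!/9! = 1/252; Racah Σ t=1..1: t=1:−1/48 = -1/48; ⇒ 3j(4 1 3; 1 0 -1)² = 5/84, sgn -1
I_A²/I_B² = (1/252)/(5/84) = 1/15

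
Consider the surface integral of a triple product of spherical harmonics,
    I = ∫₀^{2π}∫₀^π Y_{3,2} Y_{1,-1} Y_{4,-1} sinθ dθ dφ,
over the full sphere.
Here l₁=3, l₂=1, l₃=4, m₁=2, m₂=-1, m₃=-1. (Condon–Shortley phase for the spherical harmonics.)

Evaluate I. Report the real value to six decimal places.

Rules hold: Σm=0, L=8 even, 2≤4≤4.
N = 7·3·9 = 189
Δ = 0!·6!·2!/9! = 1/252
Racah Σ t=0..0: t=0:+1/36 = 1/36
⇒ 3j(3 1 4; 0 0 0)² = 4/63, sgn +1
Racah Σ t=0..0: t=0:+1/240 = 1/240
⇒ 3j(3 1 4; 2 -1 -1)² = 1/84, sgn -1
4πI² = N·(3j₀)²·(3jₘ)² = 1/7
I = -1·√(0.142857/4π) = -0.10662181

-0.106622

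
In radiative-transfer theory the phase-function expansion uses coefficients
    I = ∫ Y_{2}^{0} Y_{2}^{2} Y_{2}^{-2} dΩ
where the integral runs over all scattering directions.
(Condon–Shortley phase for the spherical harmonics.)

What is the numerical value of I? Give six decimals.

m-sum 0 ✓  L=6 even ✓  0≤2≤4 ✓
Π(2lᵢ+1) = 5×5×5 = 125
triangle coeff Δ(2,2,2) = 1/630
Σ_t [0,2]: t=0:+1/8 t=1:−1/1 t=2:+1/8 = -3/4
(3j)²=2/35 [(2 2 2; 0 0 0)], sign=-1
Σ_t [2,2]: t=2:+1/8 = 1/8
(3j)²=2/35 [(2 2 2; 0 2 -2)], sign=+1
⇒ 4πI² = 20/49
I = (-1)√(20/49/(4π)) = -0.18022375

-0.180224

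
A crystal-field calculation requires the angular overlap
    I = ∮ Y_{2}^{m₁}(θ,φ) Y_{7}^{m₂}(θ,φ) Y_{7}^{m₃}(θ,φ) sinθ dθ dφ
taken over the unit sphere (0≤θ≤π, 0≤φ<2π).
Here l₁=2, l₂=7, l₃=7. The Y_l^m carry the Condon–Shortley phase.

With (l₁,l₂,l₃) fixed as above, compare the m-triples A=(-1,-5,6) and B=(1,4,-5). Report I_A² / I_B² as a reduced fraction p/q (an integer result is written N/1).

1573/1458

Shared (l₁,l₂,l₃)=(2,7,7): N and (l;000)² cancel in I_A²/I_B².
A: Δ = 2!·2!·12!/17! = 1/185640; Racah Σ t=1..2: t=1:−1/79833600 t=2:+1/958003200 = -1/87091200; ⇒ 3j(2 7 7; -1 -5 6)² = 121/4760, sgn +1
B: Δ = 2!·2!·12!/17! = 1/185640; Racah Σ t=0..1: t=0:+1/79833600 t=1:−1/14515200 = -1/17740800; ⇒ 3j(2 7 7; 1 4 -5)² = 729/30940, sgn -1
I_A²/I_B² = (121/4760)/(729/30940) = 1573/1458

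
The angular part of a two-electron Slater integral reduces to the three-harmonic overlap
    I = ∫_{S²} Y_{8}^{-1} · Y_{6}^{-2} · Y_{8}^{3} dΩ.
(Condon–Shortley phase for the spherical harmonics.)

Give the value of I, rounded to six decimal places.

Checks pass: Σm=0; 22 even; l₃=8∈[2,14].
(2·8+1)(2·6+1)(2·8+1) = 3757
Δ: 6! 10! 6! / 23! → 1/13742520792
sum: t=0:+1/41803776000 t=1:−1/435456000 t=2:+1/39813120 t=3:−1/18662400 t=4:+1/39813120 t=5:−1/435456000 t=6:+1/41803776000 = -11/1393459200
3j²(8 6 8; 0 0 0) = Δ·Π!·Σ² = 600/96577  (sign -1)
sum: t=0:+1/12541132800 t=1:−1/348364800 t=2:+1/69672960 t=3:−1/74649600 t=4:+1/497664000 = 11/62705664000
3j²(8 6 8; -1 -2 3) = Δ·Π!·Σ² = 11/579462  (sign -1)
combine: 4πI² = 3757·600/96577·11/579462 = 1100/2482597
take √, sign +1: I = 0.00593797

0.005938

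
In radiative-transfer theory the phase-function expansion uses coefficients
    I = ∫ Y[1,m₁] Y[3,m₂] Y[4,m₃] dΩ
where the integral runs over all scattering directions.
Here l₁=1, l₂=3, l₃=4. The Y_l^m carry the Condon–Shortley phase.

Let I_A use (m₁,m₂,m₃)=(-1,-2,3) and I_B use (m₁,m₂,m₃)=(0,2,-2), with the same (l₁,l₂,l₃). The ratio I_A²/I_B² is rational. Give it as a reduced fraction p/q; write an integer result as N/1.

7/4

l's match ⇒ only the (l;m) 3-j factors differ between A and B.
A: triangle coeff Δ(1,3,4) = 1/252; Σ_t [0,0]: t=0:+1/240 = 1/240; (3j)²=1/12 [(1 3 4; -1 -2 3)], sign=-1
B: triangle coeff Δ(1,3,4) = 1/252; Σ_t [0,0]: t=0:+1/120 = 1/120; (3j)²=1/21 [(1 3 4; 0 2 -2)], sign=+1
I_A²/I_B² = (1/12)/(1/21) = 7/4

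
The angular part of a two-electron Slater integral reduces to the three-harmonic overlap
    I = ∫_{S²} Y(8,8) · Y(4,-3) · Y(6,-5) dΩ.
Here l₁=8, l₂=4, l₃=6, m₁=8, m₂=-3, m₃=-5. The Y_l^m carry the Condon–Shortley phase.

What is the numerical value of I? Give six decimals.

Rules hold: Σm=0, L=18 even, 4≤6≤12.
N = 17·9·13 = 1989
Δ = 6!·10!·2!/19! = 1/23279256
Racah Σ t=2..4: t=2:+1/1658880 t=3:−1/518400 t=4:+1/1658880 = -1/1382400
⇒ 3j(8 4 6; 0 0 0)² = 504/46189, sgn -1
Racah Σ t=0..0: t=0:+1/2612736000 = 1/2612736000
⇒ 3j(8 4 6; 8 -3 -5)² = 77/2907, sgn -1
4πI² = N·(3j₀)²·(3jₘ)² = 3528/6137
I = +1·√(0.574874/4π) = 0.21388548

0.213885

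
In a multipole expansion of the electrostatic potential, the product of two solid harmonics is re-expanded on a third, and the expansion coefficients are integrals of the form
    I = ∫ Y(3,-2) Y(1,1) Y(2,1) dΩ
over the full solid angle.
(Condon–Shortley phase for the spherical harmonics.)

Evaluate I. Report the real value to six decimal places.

0.261169

Checks pass: Σm=0; 6 even; l₃=2∈[2,4].
(2·3+1)(2·1+1)(2·2+1) = 105
Δ: 2! 4! 0! / 7! → 1/105
sum: t=1:−1/4 = -1/4
3j²(3 1 2; 0 0 0) = Δ·Π!·Σ² = 3/35  (sign -1)
sum: t=2:+1/12 = 1/12
3j²(3 1 2; -2 1 1) = Δ·Π!·Σ² = 2/21  (sign -1)
combine: 4πI² = 105·3/35·2/21 = 6/7
take √, sign +1: I = 0.26116903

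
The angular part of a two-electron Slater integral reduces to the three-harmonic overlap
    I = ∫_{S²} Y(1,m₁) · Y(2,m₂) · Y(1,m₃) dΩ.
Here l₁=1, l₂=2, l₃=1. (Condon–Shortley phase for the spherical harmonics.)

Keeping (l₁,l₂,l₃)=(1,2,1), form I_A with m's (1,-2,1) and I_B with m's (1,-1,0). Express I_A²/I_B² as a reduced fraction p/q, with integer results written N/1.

Shared (l₁,l₂,l₃)=(1,2,1): N and (l;000)² cancel in I_A²/I_B².
A: Δ = 2!·0!·2!/5! = 1/30; Racah Σ t=0..0: t=0:+1/4 = 1/4; ⇒ 3j(1 2 1; 1 -2 1)² = 1/5, sgn +1
B: Δ = 2!·0!·2!/5! = 1/30; Racah Σ t=0..0: t=0:+1/2 = 1/2; ⇒ 3j(1 2 1; 1 -1 0)² = 1/10, sgn -1
I_A²/I_B² = (1/5)/(1/10) = 2/1

2/1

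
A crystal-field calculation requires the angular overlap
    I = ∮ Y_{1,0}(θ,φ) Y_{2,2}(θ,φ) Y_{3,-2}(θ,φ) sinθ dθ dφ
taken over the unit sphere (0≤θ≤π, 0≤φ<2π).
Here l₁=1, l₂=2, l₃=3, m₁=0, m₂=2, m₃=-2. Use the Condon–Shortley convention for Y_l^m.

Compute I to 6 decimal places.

Checks pass: Σm=0; 6 even; l₃=3∈[1,3].
(2·1+1)(2·2+1)(2·3+1) = 105
Δ: 0! 2! 4! / 7! → 1/105
sum: t=0:+1/4 = 1/4
3j²(1 2 3; 0 0 0) = Δ·Π!·Σ² = 3/35  (sign -1)
sum: t=0:+1/24 = 1/24
3j²(1 2 3; 0 2 -2) = Δ·Π!·Σ² = 1/21  (sign -1)
combine: 4πI² = 105·3/35·1/21 = 3/7
take √, sign +1: I = 0.18467439

0.184674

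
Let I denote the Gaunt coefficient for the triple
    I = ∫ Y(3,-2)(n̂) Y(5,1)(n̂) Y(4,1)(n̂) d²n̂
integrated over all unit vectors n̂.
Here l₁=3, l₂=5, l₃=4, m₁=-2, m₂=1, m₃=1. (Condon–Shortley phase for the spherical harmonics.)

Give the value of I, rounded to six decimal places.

Checks pass: Σm=0; 12 even; l₃=4∈[2,8].
(2·3+1)(2·5+1)(2·4+1) = 693
Δ: 4! 2! 6! / 13! → 1/180180
sum: t=1:−1/576 t=2:+1/144 t=3:−1/576 = 1/288
3j²(3 5 4; 0 0 0) = Δ·Π!·Σ² = 20/1001  (sign +1)
sum: t=3:−1/432 t=4:+1/1152 = -5/3456
3j²(3 5 4; -2 1 1) = Δ·Π!·Σ² = 625/36036  (sign +1)
combine: 4πI² = 693·20/1001·625/36036 = 3125/13013
take √, sign +1: I = 0.13823925

0.138239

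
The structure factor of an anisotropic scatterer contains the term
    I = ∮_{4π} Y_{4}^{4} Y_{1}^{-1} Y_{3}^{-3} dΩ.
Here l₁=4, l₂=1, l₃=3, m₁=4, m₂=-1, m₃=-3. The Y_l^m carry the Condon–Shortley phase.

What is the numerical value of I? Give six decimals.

Checks pass: Σm=0; 8 even; l₃=3∈[3,5].
(2·4+1)(2·1+1)(2·3+1) = 189
Δ: 2! 6! 0! / 9! → 1/252
sum: t=1:−1/36 = -1/36
3j²(4 1 3; 0 0 0) = Δ·Π!·Σ² = 4/63  (sign +1)
sum: t=0:+1/1440 = 1/1440
3j²(4 1 3; 4 -1 -3) = Δ·Π!·Σ² = 1/9  (sign +1)
combine: 4πI² = 189·4/63·1/9 = 4/3
take √, sign +1: I = 0.32573501

0.325735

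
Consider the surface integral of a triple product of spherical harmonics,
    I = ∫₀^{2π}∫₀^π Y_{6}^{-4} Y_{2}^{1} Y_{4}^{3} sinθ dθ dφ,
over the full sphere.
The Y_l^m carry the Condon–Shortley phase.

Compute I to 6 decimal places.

0.246389

Checks pass: Σm=0; 12 even; l₃=4∈[4,8].
(2·6+1)(2·2+1)(2·4+1) = 585
Δ: 4! 8! 0! / 13! → 1/6435
sum: t=2:+1/2304 = 1/2304
3j²(6 2 4; 0 0 0) = Δ·Π!·Σ² = 5/143  (sign +1)
sum: t=3:−1/30240 = -1/30240
3j²(6 2 4; -4 1 3) = Δ·Π!·Σ² = 16/429  (sign +1)
combine: 4πI² = 585·5/143·16/429 = 1200/1573
take √, sign +1: I = 0.24638901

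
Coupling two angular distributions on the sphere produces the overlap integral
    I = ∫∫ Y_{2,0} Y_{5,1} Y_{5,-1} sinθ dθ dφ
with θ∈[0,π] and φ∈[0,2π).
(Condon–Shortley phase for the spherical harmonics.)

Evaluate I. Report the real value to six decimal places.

-0.145565

Checks pass: Σm=0; 12 even; l₃=5∈[3,7].
(2·2+1)(2·5+1)(2·5+1) = 605
Δ: 2! 2! 8! / 13! → 1/38610
sum: t=0:+1/2880 t=1:−1/576 t=2:+1/2880 = -1/960
3j²(2 5 5; 0 0 0) = Δ·Π!·Σ² = 10/429  (sign +1)
sum: t=0:+1/5760 t=1:−1/720 t=2:+1/2304 = -1/1280
3j²(2 5 5; 0 1 -1) = Δ·Π!·Σ² = 27/1430  (sign -1)
combine: 4πI² = 605·10/429·27/1430 = 45/169
take √, sign -1: I = -0.14556534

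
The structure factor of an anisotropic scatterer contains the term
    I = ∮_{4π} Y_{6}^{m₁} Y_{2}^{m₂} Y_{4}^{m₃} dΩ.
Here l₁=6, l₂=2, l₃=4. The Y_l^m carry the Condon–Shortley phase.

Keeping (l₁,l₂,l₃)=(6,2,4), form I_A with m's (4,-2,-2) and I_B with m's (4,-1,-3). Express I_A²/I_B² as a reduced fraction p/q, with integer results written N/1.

7/8

Shared (l₁,l₂,l₃)=(6,2,4): N and (l;000)² cancel in I_A²/I_B².
A: Δ = 4!·8!·0!/13! = 1/6435; Racah Σ t=0..0: t=0:+1/34560 = 1/34560; ⇒ 3j(6 2 4; 4 -2 -2)² = 14/429, sgn +1
B: Δ = 4!·8!·0!/13! = 1/6435; Racah Σ t=1..1: t=1:−1/30240 = -1/30240; ⇒ 3j(6 2 4; 4 -1 -3)² = 16/429, sgn +1
I_A²/I_B² = (14/429)/(16/429) = 7/8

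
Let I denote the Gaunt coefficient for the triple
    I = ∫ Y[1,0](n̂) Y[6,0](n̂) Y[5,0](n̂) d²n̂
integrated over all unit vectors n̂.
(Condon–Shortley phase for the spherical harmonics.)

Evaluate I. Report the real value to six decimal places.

Checks pass: Σm=0; 12 even; l₃=5∈[5,7].
(2·1+1)(2·6+1)(2·5+1) = 429
Δ: 2! 0! 10! / 13! → 1/858
sum: t=1:−1/14400 = -1/14400
3j²(1 6 5; 0 0 0) = Δ·Π!·Σ² = 6/143  (sign +1)
(m-triple is (0,0,0) — same symbol as above.)
combine: 4πI² = 429·6/143·6/143 = 108/143
take √, sign +1: I = 0.24515397

0.245154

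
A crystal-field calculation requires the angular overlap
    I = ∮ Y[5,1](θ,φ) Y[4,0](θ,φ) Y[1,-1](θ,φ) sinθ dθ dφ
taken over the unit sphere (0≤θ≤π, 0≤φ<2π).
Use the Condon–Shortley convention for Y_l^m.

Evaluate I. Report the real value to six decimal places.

-0.190188

Rules hold: Σm=0, L=10 even, 1≤1≤9.
N = 11·9·3 = 297
Δ = 8!·2!·0!/11! = 1/495
Racah Σ t=4..4: t=4:+1/576 = 1/576
⇒ 3j(5 4 1; 0 0 0)² = 5/99, sgn -1
Racah Σ t=4..4: t=4:+1/1152 = 1/1152
⇒ 3j(5 4 1; 1 0 -1)² = 1/33, sgn +1
4πI² = N·(3j₀)²·(3jₘ)² = 5/11
I = -1·√(0.454545/4π) = -0.19018827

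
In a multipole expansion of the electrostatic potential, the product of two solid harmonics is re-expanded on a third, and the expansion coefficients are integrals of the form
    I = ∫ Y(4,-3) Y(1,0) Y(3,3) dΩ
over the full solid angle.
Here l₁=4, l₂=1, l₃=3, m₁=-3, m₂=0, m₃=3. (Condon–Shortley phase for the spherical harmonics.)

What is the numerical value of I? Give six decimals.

-0.162868

Rules hold: Σm=0, L=8 even, 3≤3≤5.
N = 9·3·7 = 189
Δ = 2!·6!·0!/9! = 1/252
Racah Σ t=1..1: t=1:−1/36 = -1/36
⇒ 3j(4 1 3; 0 0 0)² = 4/63, sgn +1
Racah Σ t=1..1: t=1:−1/720 = -1/720
⇒ 3j(4 1 3; -3 0 3)² = 1/36, sgn -1
4πI² = N·(3j₀)²·(3jₘ)² = 1/3
I = -1·√(0.333333/4π) = -0.16286750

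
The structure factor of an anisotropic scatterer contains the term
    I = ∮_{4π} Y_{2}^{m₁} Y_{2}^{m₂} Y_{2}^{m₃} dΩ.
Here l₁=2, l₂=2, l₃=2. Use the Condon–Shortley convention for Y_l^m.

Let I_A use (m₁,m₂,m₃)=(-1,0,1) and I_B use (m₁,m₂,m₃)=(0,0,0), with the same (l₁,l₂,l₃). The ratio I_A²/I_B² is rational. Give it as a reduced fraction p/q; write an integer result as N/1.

l's match ⇒ only the (l;m) 3-j factors differ between A and B.
A: triangle coeff Δ(2,2,2) = 1/630; Σ_t [1,2]: t=1:−1/2 t=2:+1/4 = -1/4; (3j)²=1/70 [(2 2 2; -1 0 1)], sign=+1
B: triangle coeff Δ(2,2,2) = 1/630; Σ_t [0,2]: t=0:+1/8 t=1:−1/1 t=2:+1/8 = -3/4; (3j)²=2/35 [(2 2 2; 0 0 0)], sign=-1
I_A²/I_B² = (1/70)/(2/35) = 1/4

1/4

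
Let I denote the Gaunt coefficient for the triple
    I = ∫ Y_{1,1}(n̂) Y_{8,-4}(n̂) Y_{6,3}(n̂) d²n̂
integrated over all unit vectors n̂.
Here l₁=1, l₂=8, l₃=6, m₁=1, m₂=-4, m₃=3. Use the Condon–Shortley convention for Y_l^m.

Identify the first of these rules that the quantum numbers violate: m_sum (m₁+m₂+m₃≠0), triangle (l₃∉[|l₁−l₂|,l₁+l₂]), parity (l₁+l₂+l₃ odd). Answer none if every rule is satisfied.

triangle

Σmᵢ = 0  ✓
l₃∈[|l₁−l₂|,l₁+l₂]=[7,9], have l₃=6  ✗
Σlᵢ = 15 ⇒ odd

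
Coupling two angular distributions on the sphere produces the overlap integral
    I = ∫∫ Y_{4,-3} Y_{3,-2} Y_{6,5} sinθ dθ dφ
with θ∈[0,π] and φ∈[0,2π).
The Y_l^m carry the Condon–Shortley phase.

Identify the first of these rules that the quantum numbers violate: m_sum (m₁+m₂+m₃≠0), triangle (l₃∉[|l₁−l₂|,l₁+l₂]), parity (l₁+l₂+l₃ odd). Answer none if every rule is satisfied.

parity

azimuthal sum: -3 − 2 + 5 = 0  ✓
1 ≤ 6 ≤ 7 (triangle on l)  ✓
L = 4 + 3 + 6 = 13 (odd)  ✗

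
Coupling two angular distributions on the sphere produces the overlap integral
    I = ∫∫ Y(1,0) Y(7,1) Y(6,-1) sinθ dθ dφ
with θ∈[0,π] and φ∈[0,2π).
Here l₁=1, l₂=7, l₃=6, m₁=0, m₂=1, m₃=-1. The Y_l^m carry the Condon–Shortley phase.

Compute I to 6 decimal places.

-0.242415

m-sum 0 ✓  L=14 even ✓  6≤6≤8 ✓
Π(2lᵢ+1) = 3×15×13 = 585
triangle coeff Δ(1,7,6) = 1/1365
Σ_t [1,1]: t=1:−1/518400 = -1/518400
(3j)²=7/195 [(1 7 6; 0 0 0)], sign=-1
Σ_t [1,1]: t=1:−1/604800 = -1/604800
(3j)²=16/455 [(1 7 6; 0 1 -1)], sign=+1
⇒ 4πI² = 48/65
I = (-1)√(48/65/(4π)) = -0.24241473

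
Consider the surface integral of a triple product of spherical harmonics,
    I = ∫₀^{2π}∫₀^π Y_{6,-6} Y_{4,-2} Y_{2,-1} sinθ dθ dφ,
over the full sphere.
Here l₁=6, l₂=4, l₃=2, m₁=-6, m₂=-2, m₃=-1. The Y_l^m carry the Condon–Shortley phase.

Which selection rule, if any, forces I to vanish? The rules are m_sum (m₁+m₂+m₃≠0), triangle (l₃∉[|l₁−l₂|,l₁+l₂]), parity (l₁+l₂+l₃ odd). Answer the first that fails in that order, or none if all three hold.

Σmᵢ = -9  ✗
l₃∈[|l₁−l₂|,l₁+l₂]=[2,10], have l₃=2
Σlᵢ = 12 ⇒ even

m_sum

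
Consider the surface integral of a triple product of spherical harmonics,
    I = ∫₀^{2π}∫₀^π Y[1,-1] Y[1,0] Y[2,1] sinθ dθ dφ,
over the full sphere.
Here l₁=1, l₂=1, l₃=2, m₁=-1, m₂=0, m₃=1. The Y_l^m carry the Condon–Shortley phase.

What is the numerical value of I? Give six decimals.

m-sum 0 ✓  L=4 even ✓  0≤2≤2 ✓
Π(2lᵢ+1) = 3×3×5 = 45
triangle coeff Δ(1,1,2) = 1/30
Σ_t [0,0]: t=0:+1/1 = 1/1
(3j)²=2/15 [(1 1 2; 0 0 0)], sign=+1
Σ_t [0,0]: t=0:+1/2 = 1/2
(3j)²=1/10 [(1 1 2; -1 0 1)], sign=-1
⇒ 4πI² = 3/5
I = (-1)√(3/5/(4π)) = -0.21850969

-0.218510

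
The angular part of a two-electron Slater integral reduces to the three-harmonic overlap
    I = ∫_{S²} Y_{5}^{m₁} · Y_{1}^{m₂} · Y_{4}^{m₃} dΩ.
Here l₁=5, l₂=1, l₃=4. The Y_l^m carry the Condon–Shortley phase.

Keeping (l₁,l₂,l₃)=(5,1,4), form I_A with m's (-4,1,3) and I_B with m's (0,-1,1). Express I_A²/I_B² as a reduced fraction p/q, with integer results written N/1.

l's match ⇒ only the (l;m) 3-j factors differ between A and B.
A: triangle coeff Δ(5,1,4) = 1/495; Σ_t [2,2]: t=2:+1/10080 = 1/10080; (3j)²=4/55 [(5 1 4; -4 1 3)], sign=-1
B: triangle coeff Δ(5,1,4) = 1/495; Σ_t [0,0]: t=0:+1/1440 = 1/1440; (3j)²=2/99 [(5 1 4; 0 -1 1)], sign=-1
I_A²/I_B² = (4/55)/(2/99) = 18/5

18/5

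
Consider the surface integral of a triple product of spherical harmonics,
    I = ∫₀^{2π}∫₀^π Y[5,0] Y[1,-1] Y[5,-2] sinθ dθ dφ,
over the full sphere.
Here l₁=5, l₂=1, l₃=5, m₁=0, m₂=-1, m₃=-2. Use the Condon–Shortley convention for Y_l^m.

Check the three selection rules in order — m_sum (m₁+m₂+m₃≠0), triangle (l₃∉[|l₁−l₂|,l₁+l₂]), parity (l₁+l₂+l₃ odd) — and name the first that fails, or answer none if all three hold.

m_sum

Σmᵢ = -3  ✗
l₃∈[|l₁−l₂|,l₁+l₂]=[4,6], have l₃=5
Σlᵢ = 11 ⇒ odd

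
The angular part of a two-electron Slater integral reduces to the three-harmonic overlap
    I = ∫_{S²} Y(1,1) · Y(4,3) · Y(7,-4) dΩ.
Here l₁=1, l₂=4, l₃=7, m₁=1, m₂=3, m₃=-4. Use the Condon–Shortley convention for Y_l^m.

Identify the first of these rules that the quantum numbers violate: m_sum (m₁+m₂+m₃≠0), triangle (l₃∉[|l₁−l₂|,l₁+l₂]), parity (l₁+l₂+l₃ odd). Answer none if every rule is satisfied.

azimuthal sum: 1 + 3 − 4 = 0  ✓
3 ≤ 7 ≤ 5 (triangle on l)  ✗
L = 1 + 4 + 7 = 12 (even)

triangle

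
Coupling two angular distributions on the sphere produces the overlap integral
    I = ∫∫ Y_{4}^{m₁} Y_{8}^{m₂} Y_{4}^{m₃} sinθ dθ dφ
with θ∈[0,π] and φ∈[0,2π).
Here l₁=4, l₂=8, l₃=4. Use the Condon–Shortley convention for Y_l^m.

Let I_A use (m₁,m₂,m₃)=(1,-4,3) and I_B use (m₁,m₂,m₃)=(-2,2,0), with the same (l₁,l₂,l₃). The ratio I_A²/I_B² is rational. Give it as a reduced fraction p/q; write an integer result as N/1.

176/175

Shared (l₁,l₂,l₃)=(4,8,4): N and (l;000)² cancel in I_A²/I_B².
A: Δ = 8!·0!·8!/17! = 1/218790; Racah Σ t=3..3: t=3:−1/3628800 = -1/3628800; ⇒ 3j(4 8 4; 1 -4 3)² = 16/1105, sgn +1
B: Δ = 8!·0!·8!/17! = 1/218790; Racah Σ t=6..6: t=6:+1/829440 = 1/829440; ⇒ 3j(4 8 4; -2 2 0)² = 35/2431, sgn +1
I_A²/I_B² = (16/1105)/(35/2431) = 176/175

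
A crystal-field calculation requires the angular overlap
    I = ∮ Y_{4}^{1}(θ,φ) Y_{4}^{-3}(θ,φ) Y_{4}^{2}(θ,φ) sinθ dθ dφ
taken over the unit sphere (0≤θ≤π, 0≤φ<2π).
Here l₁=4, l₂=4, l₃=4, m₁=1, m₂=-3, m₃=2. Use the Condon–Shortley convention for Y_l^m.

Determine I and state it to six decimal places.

-0.063661

Checks pass: Σm=0; 12 even; l₃=4∈[0,8].
(2·4+1)(2·4+1)(2·4+1) = 729
Δ: 4! 4! 4! / 13! → 1/450450
sum: t=0:+1/13824 t=1:−1/216 t=2:+1/64 t=3:−1/216 t=4:+1/13824 = 5/768
3j²(4 4 4; 0 0 0) = Δ·Π!·Σ² = 18/1001  (sign +1)
sum: t=0:+1/864 t=1:−1/576 = -1/1728
3j²(4 4 4; 1 -3 2) = Δ·Π!·Σ² = 5/1287  (sign -1)
combine: 4πI² = 729·18/1001·5/1287 = 7290/143143
take √, sign -1: I = -0.06366105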